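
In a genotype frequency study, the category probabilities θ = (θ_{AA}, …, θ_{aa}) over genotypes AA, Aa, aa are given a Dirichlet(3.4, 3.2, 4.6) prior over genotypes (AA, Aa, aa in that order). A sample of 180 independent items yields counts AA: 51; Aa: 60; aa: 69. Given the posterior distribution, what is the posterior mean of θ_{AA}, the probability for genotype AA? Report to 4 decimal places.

The Dirichlet prior is conjugate to the Multinomial likelihood: each posterior αⱼ = prior αⱼ + observed count nⱼ.
Posterior concentration: (54.4, 63.2, 73.6), total = 191.2.
E[θ_{AA}|data] = α_{AA}/Σα = 54.4/191.2 = 0.2845.

0.2845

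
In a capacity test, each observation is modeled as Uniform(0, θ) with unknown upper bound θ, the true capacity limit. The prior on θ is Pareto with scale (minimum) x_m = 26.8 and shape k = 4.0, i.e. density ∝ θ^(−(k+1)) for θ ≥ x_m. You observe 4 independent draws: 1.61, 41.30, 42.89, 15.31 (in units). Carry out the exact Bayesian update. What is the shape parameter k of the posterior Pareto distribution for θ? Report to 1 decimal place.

8.0

A Pareto(scale x_m, shape k) prior on the upper bound θ of Uniform(0, θ) is conjugate: posterior is Pareto(max(x_m, max xᵢ), k + n).
Sample maximum = 42.89; prior scale x_m = 26.8 → posterior scale = max = 42.89.
Posterior shape = 4.0 + 4 = 8.0.
Posterior shape k = 8.0.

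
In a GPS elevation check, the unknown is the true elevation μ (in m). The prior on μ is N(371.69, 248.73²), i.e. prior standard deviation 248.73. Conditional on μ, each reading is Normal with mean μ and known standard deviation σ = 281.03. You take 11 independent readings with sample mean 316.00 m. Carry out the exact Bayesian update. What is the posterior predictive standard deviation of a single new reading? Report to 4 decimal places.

For Normal data with known variance σ², a Normal(μ₀, σ₀²) prior on μ is conjugate. Posterior precision = 1/σ₀² + n/σ²; posterior mean is the precision-weighted average of μ₀ and x̄.
σ₀² = 248.73² = 61866.6129, σ² = 281.03² = 78977.8609; σ² + n·σ₀² = 78977.8609 + 11·61866.6129 = 759510.6028.
Posterior precision = 1/σ₀² + n/σ² = 1/61866.6129 + 11/78977.8609 = (σ² + n·σ₀²)/(σ₀²σ²) = 759510.6028/(61866.6129·78977.8609); posterior variance σₙ² = σ₀²σ²/(σ² + n·σ₀²) = 61866.6129·78977.8609/759510.6028 = 6433.212031.
Predictive variance for one new observation = σₙ² + σ² = 61866.6129·78977.8609/759510.6028 + 78977.8609 = σ²·(σ₀² + 759510.6028)/759510.6028 = 78977.8609·821377.2157/759510.6028 = 85411.072931; SD = √(78977.8609·821377.2157/759510.6028) = 292.2517.

292.2517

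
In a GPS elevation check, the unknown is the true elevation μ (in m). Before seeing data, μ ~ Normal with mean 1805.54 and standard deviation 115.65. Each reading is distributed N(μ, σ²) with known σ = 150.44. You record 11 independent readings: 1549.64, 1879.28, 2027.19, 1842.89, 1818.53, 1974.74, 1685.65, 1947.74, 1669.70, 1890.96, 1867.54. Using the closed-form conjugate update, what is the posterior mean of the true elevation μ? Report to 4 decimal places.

1828.6189

For Normal data with known variance σ², a Normal(μ₀, σ₀²) prior on μ is conjugate. Posterior precision = 1/σ₀² + n/σ²; posterior mean is the precision-weighted average of μ₀ and x̄.
Σxᵢ = 1549.64 + 1879.28 + 2027.19 + 1842.89 + 1818.53 + 1974.74 + 1685.65 + 1947.74 + 1669.70 + 1890.96 + 1867.54 = 20153.86, so n·x̄ = 20153.86.
σ₀² = 115.65² = 13374.9225, σ² = 150.44² = 22632.1936; σ² + n·σ₀² = 22632.1936 + 11·13374.9225 = 169756.3411.
Posterior mean = (μ₀/σ₀² + n·x̄/σ²)/(1/σ₀² + n/σ²) = (σ²·μ₀ + σ₀²·n·x̄)/(σ² + n·σ₀²) = (22632.1936·1805.54 + 13374.9225·20153.86)/169756.3411 = 310419646.408394/169756.3411 = 1828.6189.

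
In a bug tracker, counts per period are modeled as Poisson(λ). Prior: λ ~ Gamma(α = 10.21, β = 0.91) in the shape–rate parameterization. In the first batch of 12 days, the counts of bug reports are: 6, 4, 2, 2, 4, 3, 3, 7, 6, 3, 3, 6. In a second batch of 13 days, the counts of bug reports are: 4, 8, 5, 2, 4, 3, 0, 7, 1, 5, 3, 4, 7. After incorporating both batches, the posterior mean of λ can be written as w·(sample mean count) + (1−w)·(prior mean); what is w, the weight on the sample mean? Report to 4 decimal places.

With a Gamma(shape α, rate β) prior, the Poisson likelihood is conjugate: the posterior is Gamma(α + ΣXᵢ, β + n).
Total number of days: n = 12 + 13 = 25.
Posterior mean = (α₀+S)/(β₀+n) = [n/(β₀+n)]·(S/n) + [β₀/(β₀+n)]·(α₀/β₀), so only n and β₀ enter the weight.
Weight on data w = n/(β₀+n) = 25/(0.91+25) = 25/25.91 = 0.9649.

0.9649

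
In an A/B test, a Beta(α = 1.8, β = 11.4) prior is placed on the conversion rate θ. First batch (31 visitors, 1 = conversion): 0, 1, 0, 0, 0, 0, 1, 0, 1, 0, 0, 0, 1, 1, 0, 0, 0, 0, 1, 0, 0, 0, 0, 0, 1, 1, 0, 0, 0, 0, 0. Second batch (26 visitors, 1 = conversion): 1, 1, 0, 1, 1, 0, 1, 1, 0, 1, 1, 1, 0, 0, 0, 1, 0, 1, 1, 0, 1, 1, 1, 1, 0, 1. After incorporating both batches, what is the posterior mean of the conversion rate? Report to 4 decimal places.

0.3818

The Beta prior is conjugate to a Binomial/Bernoulli likelihood; the update adds successes to α and failures to β.
After batch 1: Beta(1.8+8, 11.4+23) = Beta(9.8, 34.4).
After batch 2: Beta(9.8+17, 34.4+9) = Beta(26.8, 43.4).
Posterior mean = α/(α+β) = 26.8/70.2 = 0.3818.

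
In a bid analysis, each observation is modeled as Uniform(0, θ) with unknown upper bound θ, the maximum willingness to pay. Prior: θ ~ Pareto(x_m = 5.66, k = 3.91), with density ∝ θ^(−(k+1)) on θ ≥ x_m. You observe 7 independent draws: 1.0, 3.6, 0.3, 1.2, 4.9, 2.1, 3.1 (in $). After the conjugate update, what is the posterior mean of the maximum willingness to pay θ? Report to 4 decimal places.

6.2311

A Pareto(scale x_m, shape k) prior on the upper bound θ of Uniform(0, θ) is conjugate: posterior is Pareto(max(x_m, max xᵢ), k + n).
Sample maximum = 4.9; prior scale x_m = 5.66 → posterior scale = max = 5.66.
Posterior shape = 3.91 + 7 = 10.91.
E[θ|data] = k·x_m/(k−1) = 10.91·5.66/9.91 = 6.2311.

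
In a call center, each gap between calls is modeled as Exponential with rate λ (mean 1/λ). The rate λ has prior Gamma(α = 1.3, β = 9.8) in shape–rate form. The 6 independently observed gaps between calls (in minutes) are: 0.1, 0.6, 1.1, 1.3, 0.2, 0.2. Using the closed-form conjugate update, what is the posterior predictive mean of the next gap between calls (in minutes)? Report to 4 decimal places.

With a Gamma(shape α, rate β) prior on the exponential rate λ, the posterior after n observations with total T = Σxᵢ is Gamma(α+n, β+T).
Sum of observations T = 3.5 minutes; n = 6.
Posterior: Gamma(1.3+6, 9.8+3.5) = Gamma(7.3, 13.3).
The predictive distribution for the next observation is Lomax; its mean is β/(α−1) = 13.3/6.3 = 2.1111.

2.1111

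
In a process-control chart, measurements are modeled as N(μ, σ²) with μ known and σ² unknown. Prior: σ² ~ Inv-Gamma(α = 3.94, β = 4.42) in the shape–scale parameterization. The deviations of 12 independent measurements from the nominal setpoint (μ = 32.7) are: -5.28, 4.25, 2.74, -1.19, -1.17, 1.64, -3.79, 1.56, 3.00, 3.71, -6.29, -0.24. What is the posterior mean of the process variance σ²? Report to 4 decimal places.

With known mean μ and an Inverse-Gamma(α, β) prior on σ², the Normal likelihood is conjugate: posterior is Inv-Gamma(α + n/2, β + Σ(xᵢ−μ)²/2).
Σ(xᵢ−μ)² = (-5.28)² + (4.25)² + (2.74)² + (-1.19)² + (-1.17)² + (1.64)² + (-3.79)² + (1.56)² + (3.00)² + (3.71)² + (-6.29)² + (-0.24)² = 138.1066.
Posterior: Inv-Gamma(3.94 + 12/2, 4.42 + 138.1066/2) = Inv-Gamma(9.94, 73.47330).
E[σ²|data] = β/(α−1) = 73.47330/8.94 = 8.2185.

8.2185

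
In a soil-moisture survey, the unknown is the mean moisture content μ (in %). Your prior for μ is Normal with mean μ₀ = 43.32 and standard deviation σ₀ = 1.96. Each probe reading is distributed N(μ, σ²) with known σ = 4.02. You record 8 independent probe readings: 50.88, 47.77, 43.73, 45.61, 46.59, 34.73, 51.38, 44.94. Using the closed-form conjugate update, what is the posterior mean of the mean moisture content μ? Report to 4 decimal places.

44.8823

For Normal data with known variance σ², a Normal(μ₀, σ₀²) prior on μ is conjugate. Posterior precision = 1/σ₀² + n/σ²; posterior mean is the precision-weighted average of μ₀ and x̄.
Σxᵢ = 50.88 + 47.77 + 43.73 + 45.61 + 46.59 + 34.73 + 51.38 + 44.94 = 365.63, so n·x̄ = 365.63.
σ₀² = 1.96² = 3.8416, σ² = 4.02² = 16.1604; σ² + n·σ₀² = 16.1604 + 8·3.8416 = 46.8932.
Posterior mean = (μ₀/σ₀² + n·x̄/σ²)/(1/σ₀² + n/σ²) = (σ²·μ₀ + σ₀²·n·x̄)/(σ² + n·σ₀²) = (16.1604·43.32 + 3.8416·365.63)/46.8932 = 2104.672736/46.8932 = 44.8823.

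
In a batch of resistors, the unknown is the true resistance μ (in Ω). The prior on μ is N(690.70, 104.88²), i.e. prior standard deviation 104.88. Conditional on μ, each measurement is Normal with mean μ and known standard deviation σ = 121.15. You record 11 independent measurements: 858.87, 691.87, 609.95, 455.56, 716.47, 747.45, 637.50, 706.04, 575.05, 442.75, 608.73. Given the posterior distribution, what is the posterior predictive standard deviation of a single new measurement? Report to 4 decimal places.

For Normal data with known variance σ², a Normal(μ₀, σ₀²) prior on μ is conjugate. Posterior precision = 1/σ₀² + n/σ²; posterior mean is the precision-weighted average of μ₀ and x̄.
σ₀² = 104.88² = 10999.8144, σ² = 121.15² = 14677.3225; σ² + n·σ₀² = 14677.3225 + 11·10999.8144 = 135675.2809.
Posterior precision = 1/σ₀² + n/σ² = 1/10999.8144 + 11/14677.3225 = (σ² + n·σ₀²)/(σ₀²σ²) = 135675.2809/(10999.8144·14677.3225); posterior variance σₙ² = σ₀²σ²/(σ² + n·σ₀²) = 10999.8144·14677.3225/135675.2809 = 1189.957539.
Predictive variance for one new observation = σₙ² + σ² = 10999.8144·14677.3225/135675.2809 + 14677.3225 = σ²·(σ₀² + 135675.2809)/135675.2809 = 14677.3225·146675.0953/135675.2809 = 15867.280039; SD = √(14677.3225·146675.0953/135675.2809) = 125.9654.

125.9654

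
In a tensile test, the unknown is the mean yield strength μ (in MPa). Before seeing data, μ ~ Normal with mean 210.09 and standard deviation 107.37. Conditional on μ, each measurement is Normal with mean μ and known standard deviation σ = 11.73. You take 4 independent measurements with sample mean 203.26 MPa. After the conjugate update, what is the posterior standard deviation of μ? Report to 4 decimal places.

For Normal data with known variance σ², a Normal(μ₀, σ₀²) prior on μ is conjugate. Posterior precision = 1/σ₀² + n/σ²; posterior mean is the precision-weighted average of μ₀ and x̄.
σ₀² = 107.37² = 11528.3169, σ² = 11.73² = 137.5929; σ² + n·σ₀² = 137.5929 + 4·11528.3169 = 46250.8605.
Posterior precision = 1/σ₀² + n/σ² = 1/11528.3169 + 4/137.5929 = (σ² + n·σ₀²)/(σ₀²σ²) = 46250.8605/(11528.3169·137.5929); posterior variance σₙ² = σ₀²σ²/(σ² + n·σ₀²) = 11528.3169·137.5929/46250.8605 = 34.295893.
Posterior SD = √σₙ² = √(11528.3169·137.5929/46250.8605) = 5.8563.

5.8563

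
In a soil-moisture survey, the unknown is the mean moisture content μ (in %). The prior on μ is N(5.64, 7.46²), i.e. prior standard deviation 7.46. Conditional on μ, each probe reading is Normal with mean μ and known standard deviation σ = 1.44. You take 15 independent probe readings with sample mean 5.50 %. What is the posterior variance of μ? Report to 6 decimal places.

0.137897

For Normal data with known variance σ², a Normal(μ₀, σ₀²) prior on μ is conjugate. Posterior precision = 1/σ₀² + n/σ²; posterior mean is the precision-weighted average of μ₀ and x̄.
σ₀² = 7.46² = 55.6516, σ² = 1.44² = 2.0736; σ² + n·σ₀² = 2.0736 + 15·55.6516 = 836.8476.
Posterior precision = 1/σ₀² + n/σ² = 1/55.6516 + 15/2.0736 = (σ² + n·σ₀²)/(σ₀²σ²) = 836.8476/(55.6516·2.0736); posterior variance σₙ² = σ₀²σ²/(σ² + n·σ₀²) = 55.6516·2.0736/836.8476 = 0.137897.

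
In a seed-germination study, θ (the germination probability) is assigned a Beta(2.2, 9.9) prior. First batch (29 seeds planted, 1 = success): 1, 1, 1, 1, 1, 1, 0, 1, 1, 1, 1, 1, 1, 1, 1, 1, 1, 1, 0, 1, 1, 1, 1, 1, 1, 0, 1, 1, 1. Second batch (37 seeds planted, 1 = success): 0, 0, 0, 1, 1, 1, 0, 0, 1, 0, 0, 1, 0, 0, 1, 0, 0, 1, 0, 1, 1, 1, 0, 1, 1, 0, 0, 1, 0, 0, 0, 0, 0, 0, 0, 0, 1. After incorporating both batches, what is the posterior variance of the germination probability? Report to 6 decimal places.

The Beta prior is conjugate to a Binomial/Bernoulli likelihood; the update adds successes to α and failures to β.
After batch 1: Beta(2.2+26, 9.9+3) = Beta(28.2, 12.9).
After batch 2: Beta(28.2+14, 12.9+23) = Beta(42.2, 35.9).
Var = αβ/((α+β)²(α+β+1)) = 42.2·35.9/(78.1²·79.1) = 0.003140.

0.003140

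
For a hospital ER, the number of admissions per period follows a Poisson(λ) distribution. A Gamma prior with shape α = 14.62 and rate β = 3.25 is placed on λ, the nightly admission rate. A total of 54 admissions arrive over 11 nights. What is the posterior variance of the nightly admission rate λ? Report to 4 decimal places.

0.3379

With a Gamma(shape α, rate β) prior, the Poisson likelihood is conjugate: the posterior is Gamma(α + ΣXᵢ, β + n).
Posterior: Gamma(α+S, β+n) = Gamma(14.62+54, 3.25+11) = Gamma(68.62, 14.25).
Var = α/β² = 68.62/14.25² = 0.3379.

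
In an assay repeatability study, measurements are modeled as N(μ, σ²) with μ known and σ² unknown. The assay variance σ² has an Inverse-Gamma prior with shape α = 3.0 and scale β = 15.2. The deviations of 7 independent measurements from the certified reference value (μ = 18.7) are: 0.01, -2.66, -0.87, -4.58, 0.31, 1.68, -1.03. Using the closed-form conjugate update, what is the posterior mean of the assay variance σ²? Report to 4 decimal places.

With known mean μ and an Inverse-Gamma(α, β) prior on σ², the Normal likelihood is conjugate: posterior is Inv-Gamma(α + n/2, β + Σ(xᵢ−μ)²/2).
Σ(xᵢ−μ)² = (0.01)² + (-2.66)² + (-0.87)² + (-4.58)² + (0.31)² + (1.68)² + (-1.03)² = 32.7884.
Posterior: Inv-Gamma(3.0 + 7/2, 15.2 + 32.7884/2) = Inv-Gamma(6.50, 31.59420).
E[σ²|data] = β/(α−1) = 31.59420/5.50 = 5.7444.

5.7444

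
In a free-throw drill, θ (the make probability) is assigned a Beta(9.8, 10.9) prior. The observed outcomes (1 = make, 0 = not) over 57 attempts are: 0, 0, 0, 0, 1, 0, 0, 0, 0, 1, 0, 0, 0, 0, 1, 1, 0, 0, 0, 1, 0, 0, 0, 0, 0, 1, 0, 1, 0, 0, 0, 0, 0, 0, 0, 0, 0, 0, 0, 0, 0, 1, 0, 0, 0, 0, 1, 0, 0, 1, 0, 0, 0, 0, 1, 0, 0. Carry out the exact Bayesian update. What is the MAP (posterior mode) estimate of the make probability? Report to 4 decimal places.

The Beta prior is conjugate to a Binomial/Bernoulli likelihood; the update adds successes to α and failures to β.
Posterior: Beta(α+k, β+n−k) = Beta(9.8+11, 10.9+46) = Beta(20.8, 56.9).
Mode of Beta(a,b) for a,b>1 is (a−1)/(a+b−2) = 19.8/75.7 = 0.2616.

0.2616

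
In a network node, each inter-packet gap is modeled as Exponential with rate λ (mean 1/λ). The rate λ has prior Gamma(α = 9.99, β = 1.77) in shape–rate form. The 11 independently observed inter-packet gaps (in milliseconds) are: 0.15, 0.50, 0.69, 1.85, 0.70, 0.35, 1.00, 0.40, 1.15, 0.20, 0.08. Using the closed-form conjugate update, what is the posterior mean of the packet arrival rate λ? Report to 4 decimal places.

2.3744

With a Gamma(shape α, rate β) prior on the exponential rate λ, the posterior after n observations with total T = Σxᵢ is Gamma(α+n, β+T).
Sum of observations T = 7.07 milliseconds; n = 11.
Posterior: Gamma(9.99+11, 1.77+7.07) = Gamma(20.99, 8.84).
Posterior mean of λ = α/β = 20.99/8.84 = 2.3744.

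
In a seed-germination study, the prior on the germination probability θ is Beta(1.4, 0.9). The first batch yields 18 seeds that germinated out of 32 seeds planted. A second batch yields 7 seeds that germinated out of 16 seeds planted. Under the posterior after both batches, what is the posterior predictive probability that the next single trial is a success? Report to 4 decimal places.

The Beta prior is conjugate to a Binomial/Bernoulli likelihood; the update adds successes to α and failures to β.
After batch 1: Beta(1.4+18, 0.9+14) = Beta(19.4, 14.9).
After batch 2: Beta(19.4+7, 14.9+9) = Beta(26.4, 23.9).
For a single future Bernoulli trial, P(success | data) = α/(α+β) = 0.5249.

0.5249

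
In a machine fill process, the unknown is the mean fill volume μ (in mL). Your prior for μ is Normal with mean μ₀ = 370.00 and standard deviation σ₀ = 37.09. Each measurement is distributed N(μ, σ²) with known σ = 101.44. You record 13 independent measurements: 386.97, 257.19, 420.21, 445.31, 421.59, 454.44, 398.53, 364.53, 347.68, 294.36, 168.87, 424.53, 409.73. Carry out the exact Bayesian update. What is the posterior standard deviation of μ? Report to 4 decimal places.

For Normal data with known variance σ², a Normal(μ₀, σ₀²) prior on μ is conjugate. Posterior precision = 1/σ₀² + n/σ²; posterior mean is the precision-weighted average of μ₀ and x̄.
σ₀² = 37.09² = 1375.6681, σ² = 101.44² = 10290.0736; σ² + n·σ₀² = 10290.0736 + 13·1375.6681 = 28173.7589.
Posterior precision = 1/σ₀² + n/σ² = 1/1375.6681 + 13/10290.0736 = (σ² + n·σ₀²)/(σ₀²σ²) = 28173.7589/(1375.6681·10290.0736); posterior variance σₙ² = σ₀²σ²/(σ² + n·σ₀²) = 1375.6681·10290.0736/28173.7589 = 502.443641.
Posterior SD = √σₙ² = √(1375.6681·10290.0736/28173.7589) = 22.4153.

22.4153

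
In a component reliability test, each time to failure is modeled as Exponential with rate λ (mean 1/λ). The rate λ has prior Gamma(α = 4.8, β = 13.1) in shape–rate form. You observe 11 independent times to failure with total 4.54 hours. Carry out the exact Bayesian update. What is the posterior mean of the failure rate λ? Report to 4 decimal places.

With a Gamma(shape α, rate β) prior on the exponential rate λ, the posterior after n observations with total T = Σxᵢ is Gamma(α+n, β+T).
Posterior: Gamma(4.8+11, 13.1+4.54) = Gamma(15.8, 17.64).
Posterior mean of λ = α/β = 15.8/17.64 = 0.8957.

0.8957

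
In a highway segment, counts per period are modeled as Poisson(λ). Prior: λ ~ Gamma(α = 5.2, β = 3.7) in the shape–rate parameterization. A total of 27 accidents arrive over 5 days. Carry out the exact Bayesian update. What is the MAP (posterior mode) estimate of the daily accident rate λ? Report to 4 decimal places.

With a Gamma(shape α, rate β) prior, the Poisson likelihood is conjugate: the posterior is Gamma(α + ΣXᵢ, β + n).
Posterior: Gamma(α+S, β+n) = Gamma(5.2+27, 3.7+5) = Gamma(32.2, 8.7).
Mode of Gamma(α,β) for α≥1 is (α−1)/β = 31.2/8.7 = 3.5862.

3.5862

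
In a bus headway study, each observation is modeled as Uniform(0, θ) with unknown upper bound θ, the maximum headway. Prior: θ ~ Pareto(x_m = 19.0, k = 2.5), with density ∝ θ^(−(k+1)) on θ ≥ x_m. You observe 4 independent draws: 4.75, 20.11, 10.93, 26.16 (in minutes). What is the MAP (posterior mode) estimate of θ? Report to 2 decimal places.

26.16

A Pareto(scale x_m, shape k) prior on the upper bound θ of Uniform(0, θ) is conjugate: posterior is Pareto(max(x_m, max xᵢ), k + n).
Sample maximum = 26.16; prior scale x_m = 19.0 → posterior scale = max = 26.16.
Posterior shape = 2.5 + 4 = 6.5.
The Pareto density is decreasing on [x_m, ∞), so the mode is x_m = 26.16.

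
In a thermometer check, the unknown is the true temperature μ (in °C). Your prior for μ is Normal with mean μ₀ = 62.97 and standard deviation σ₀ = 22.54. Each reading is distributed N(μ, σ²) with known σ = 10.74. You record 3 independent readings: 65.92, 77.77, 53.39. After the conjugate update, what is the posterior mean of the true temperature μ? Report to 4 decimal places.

65.5017

For Normal data with known variance σ², a Normal(μ₀, σ₀²) prior on μ is conjugate. Posterior precision = 1/σ₀² + n/σ²; posterior mean is the precision-weighted average of μ₀ and x̄.
Σxᵢ = 65.92 + 77.77 + 53.39 = 197.08, so n·x̄ = 197.08.
σ₀² = 22.54² = 508.0516, σ² = 10.74² = 115.3476; σ² + n·σ₀² = 115.3476 + 3·508.0516 = 1639.5024.
Posterior mean = (μ₀/σ₀² + n·x̄/σ²)/(1/σ₀² + n/σ²) = (σ²·μ₀ + σ₀²·n·x̄)/(σ² + n·σ₀²) = (115.3476·62.97 + 508.0516·197.08)/1639.5024 = 107390.2477/1639.5024 = 65.5017.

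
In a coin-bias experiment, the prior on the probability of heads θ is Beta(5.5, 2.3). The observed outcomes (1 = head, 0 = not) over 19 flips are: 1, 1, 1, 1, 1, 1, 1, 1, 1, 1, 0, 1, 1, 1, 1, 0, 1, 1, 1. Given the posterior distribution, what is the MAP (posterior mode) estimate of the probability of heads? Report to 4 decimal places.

0.8669

The Beta prior is conjugate to a Binomial/Bernoulli likelihood; the update adds successes to α and failures to β.
Posterior: Beta(α+k, β+n−k) = Beta(5.5+17, 2.3+2) = Beta(22.5, 4.3).
Mode of Beta(a,b) for a,b>1 is (a−1)/(a+b−2) = 21.5/24.8 = 0.8669.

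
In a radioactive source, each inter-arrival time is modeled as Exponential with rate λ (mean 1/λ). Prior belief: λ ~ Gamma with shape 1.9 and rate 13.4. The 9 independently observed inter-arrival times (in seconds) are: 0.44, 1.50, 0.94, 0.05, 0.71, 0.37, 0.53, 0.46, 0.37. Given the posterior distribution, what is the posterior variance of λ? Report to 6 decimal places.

With a Gamma(shape α, rate β) prior on the exponential rate λ, the posterior after n observations with total T = Σxᵢ is Gamma(α+n, β+T).
Sum of observations T = 5.37 seconds; n = 9.
Posterior: Gamma(1.9+9, 13.4+5.37) = Gamma(10.9, 18.77).
Var = α/β² = 0.030938.

0.030938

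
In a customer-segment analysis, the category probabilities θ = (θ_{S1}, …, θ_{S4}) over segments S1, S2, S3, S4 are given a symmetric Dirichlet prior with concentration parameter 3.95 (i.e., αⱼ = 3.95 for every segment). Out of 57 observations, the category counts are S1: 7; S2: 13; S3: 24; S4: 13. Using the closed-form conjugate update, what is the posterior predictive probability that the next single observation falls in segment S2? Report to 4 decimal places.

0.2328

The Dirichlet prior is conjugate to the Multinomial likelihood: each posterior αⱼ = prior αⱼ + observed count nⱼ.
Posterior concentration: (10.95, 16.95, 27.95, 16.95), total = 72.80.
P(next = S2 | data) = α_{S2}/Σα = 0.2328.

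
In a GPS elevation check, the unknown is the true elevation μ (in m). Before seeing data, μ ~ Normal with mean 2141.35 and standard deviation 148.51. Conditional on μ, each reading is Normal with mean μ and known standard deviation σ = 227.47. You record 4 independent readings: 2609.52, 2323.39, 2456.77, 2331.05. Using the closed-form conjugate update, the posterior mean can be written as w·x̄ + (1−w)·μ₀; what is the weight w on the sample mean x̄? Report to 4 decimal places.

For Normal data with known variance σ², a Normal(μ₀, σ₀²) prior on μ is conjugate. Posterior precision = 1/σ₀² + n/σ²; posterior mean is the precision-weighted average of μ₀ and x̄.
σ₀² = 148.51² = 22055.2201, σ² = 227.47² = 51742.6009. Prior precision 1/σ₀² = 1/22055.2201; data precision n/σ² = 4/51742.6009.
w = (n/σ²)/(1/σ₀² + n/σ²) = n·σ₀²/(σ² + n·σ₀²) = 4·22055.2201/(51742.6009 + 4·22055.2201) = 88220.8804/139963.4813 = 0.6303.

0.6303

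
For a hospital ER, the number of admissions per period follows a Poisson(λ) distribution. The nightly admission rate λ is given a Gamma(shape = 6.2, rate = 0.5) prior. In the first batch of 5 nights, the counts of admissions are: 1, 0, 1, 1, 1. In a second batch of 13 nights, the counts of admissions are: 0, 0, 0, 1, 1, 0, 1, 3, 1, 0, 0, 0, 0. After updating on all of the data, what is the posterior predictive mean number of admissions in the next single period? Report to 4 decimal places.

0.9297

With a Gamma(shape α, rate β) prior, the Poisson likelihood is conjugate: the posterior is Gamma(α + ΣXᵢ, β + n).
Batch 1: sum of counts S = 4 over n = 5 nights.
After batch 1: Gamma(α+S, β+n) = Gamma(6.2+4, 0.5+5) = Gamma(10.2, 5.5).
Batch 2: sum of counts S = 7 over n = 13 nights.
After batch 2: Gamma(α+S, β+n) = Gamma(10.2+7, 5.5+13) = Gamma(17.2, 18.5).
The predictive distribution for one future period is NegBinom with mean α/β = 0.9297.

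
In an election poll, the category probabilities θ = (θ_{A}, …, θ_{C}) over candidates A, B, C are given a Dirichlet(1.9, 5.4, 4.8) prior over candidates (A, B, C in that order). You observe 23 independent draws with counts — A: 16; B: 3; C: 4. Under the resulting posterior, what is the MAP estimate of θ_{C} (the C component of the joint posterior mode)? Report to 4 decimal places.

0.2430

The Dirichlet prior is conjugate to the Multinomial likelihood: each posterior αⱼ = prior αⱼ + observed count nⱼ.
Posterior concentration: (17.9, 8.4, 8.8), total = 35.1.
Joint mode component: (α_{C}−1)/(Σα−K) = 7.8/32.1 = 0.2430.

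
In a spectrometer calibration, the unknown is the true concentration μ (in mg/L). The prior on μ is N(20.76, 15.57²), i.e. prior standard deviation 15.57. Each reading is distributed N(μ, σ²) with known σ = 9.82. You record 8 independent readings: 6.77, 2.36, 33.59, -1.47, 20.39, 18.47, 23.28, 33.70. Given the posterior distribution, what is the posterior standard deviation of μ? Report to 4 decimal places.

3.3887

For Normal data with known variance σ², a Normal(μ₀, σ₀²) prior on μ is conjugate. Posterior precision = 1/σ₀² + n/σ²; posterior mean is the precision-weighted average of μ₀ and x̄.
σ₀² = 15.57² = 242.4249, σ² = 9.82² = 96.4324; σ² + n·σ₀² = 96.4324 + 8·242.4249 = 2035.8316.
Posterior precision = 1/σ₀² + n/σ² = 1/242.4249 + 8/96.4324 = (σ² + n·σ₀²)/(σ₀²σ²) = 2035.8316/(242.4249·96.4324); posterior variance σₙ² = σ₀²σ²/(σ² + n·σ₀²) = 242.4249·96.4324/2035.8316 = 11.483079.
Posterior SD = √σₙ² = √(242.4249·96.4324/2035.8316) = 3.3887.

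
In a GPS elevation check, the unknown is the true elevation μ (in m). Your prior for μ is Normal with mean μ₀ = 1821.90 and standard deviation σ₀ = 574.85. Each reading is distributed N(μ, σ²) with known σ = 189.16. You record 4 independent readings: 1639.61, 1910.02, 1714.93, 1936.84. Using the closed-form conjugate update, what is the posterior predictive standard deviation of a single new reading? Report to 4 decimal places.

210.9292

For Normal data with known variance σ², a Normal(μ₀, σ₀²) prior on μ is conjugate. Posterior precision = 1/σ₀² + n/σ²; posterior mean is the precision-weighted average of μ₀ and x̄.
σ₀² = 574.85² = 330452.5225, σ² = 189.16² = 35781.5056; σ² + n·σ₀² = 35781.5056 + 4·330452.5225 = 1357591.5956.
Posterior precision = 1/σ₀² + n/σ² = 1/330452.5225 + 4/35781.5056 = (σ² + n·σ₀²)/(σ₀²σ²) = 1357591.5956/(330452.5225·35781.5056); posterior variance σₙ² = σ₀²σ²/(σ² + n·σ₀²) = 330452.5225·35781.5056/1357591.5956 = 8709.606647.
Predictive variance for one new observation = σₙ² + σ² = 330452.5225·35781.5056/1357591.5956 + 35781.5056 = σ²·(σ₀² + 1357591.5956)/1357591.5956 = 35781.5056·1688044.1181/1357591.5956 = 44491.112247; SD = √(35781.5056·1688044.1181/1357591.5956) = 210.9292.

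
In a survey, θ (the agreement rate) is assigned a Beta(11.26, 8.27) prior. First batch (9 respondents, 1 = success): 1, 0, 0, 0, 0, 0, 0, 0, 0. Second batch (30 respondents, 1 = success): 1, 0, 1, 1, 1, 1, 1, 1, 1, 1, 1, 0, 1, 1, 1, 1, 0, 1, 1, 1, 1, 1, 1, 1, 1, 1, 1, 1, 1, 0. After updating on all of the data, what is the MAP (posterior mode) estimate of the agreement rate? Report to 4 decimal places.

The Beta prior is conjugate to a Binomial/Bernoulli likelihood; the update adds successes to α and failures to β.
After batch 1: Beta(11.26+1, 8.27+8) = Beta(12.26, 16.27).
After batch 2: Beta(12.26+26, 16.27+4) = Beta(38.26, 20.27).
Mode of Beta(a,b) for a,b>1 is (a−1)/(a+b−2) = 37.26/56.53 = 0.6591.

0.6591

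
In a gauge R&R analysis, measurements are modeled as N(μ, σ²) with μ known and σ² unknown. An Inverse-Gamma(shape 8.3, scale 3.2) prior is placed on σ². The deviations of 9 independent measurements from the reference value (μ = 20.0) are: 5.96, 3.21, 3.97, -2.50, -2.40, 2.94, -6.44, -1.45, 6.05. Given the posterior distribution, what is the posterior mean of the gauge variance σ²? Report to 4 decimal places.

7.1533

With known mean μ and an Inverse-Gamma(α, β) prior on σ², the Normal likelihood is conjugate: posterior is Inv-Gamma(α + n/2, β + Σ(xᵢ−μ)²/2).
Σ(xᵢ−μ)² = (5.96)² + (3.21)² + (3.97)² + (-2.50)² + (-2.40)² + (2.94)² + (-6.44)² + (-1.45)² + (6.05)² = 162.4188.
Posterior: Inv-Gamma(8.3 + 9/2, 3.2 + 162.4188/2) = Inv-Gamma(12.80, 84.40940).
E[σ²|data] = β/(α−1) = 84.40940/11.80 = 7.1533.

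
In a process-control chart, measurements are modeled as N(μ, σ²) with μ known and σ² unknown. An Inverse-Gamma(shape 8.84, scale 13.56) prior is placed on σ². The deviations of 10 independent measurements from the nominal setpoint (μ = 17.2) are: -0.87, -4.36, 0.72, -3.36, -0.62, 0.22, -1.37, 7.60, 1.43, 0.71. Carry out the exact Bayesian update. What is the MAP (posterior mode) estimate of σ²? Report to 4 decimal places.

With known mean μ and an Inverse-Gamma(α, β) prior on σ², the Normal likelihood is conjugate: posterior is Inv-Gamma(α + n/2, β + Σ(xᵢ−μ)²/2).
Σ(xᵢ−μ)² = (-0.87)² + (-4.36)² + (0.72)² + (-3.36)² + (-0.62)² + (0.22)² + (-1.37)² + (7.60)² + (1.43)² + (0.71)² = 94.1932.
Posterior: Inv-Gamma(8.84 + 10/2, 13.56 + 94.1932/2) = Inv-Gamma(13.84, 60.65660).
Mode = β/(α+1) = 60.65660/14.84 = 4.0874.

4.0874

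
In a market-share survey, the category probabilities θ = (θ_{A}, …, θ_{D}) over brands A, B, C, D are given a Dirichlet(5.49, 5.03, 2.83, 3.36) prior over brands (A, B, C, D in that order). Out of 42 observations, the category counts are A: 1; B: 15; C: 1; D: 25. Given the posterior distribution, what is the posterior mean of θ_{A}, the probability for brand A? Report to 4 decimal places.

The Dirichlet prior is conjugate to the Multinomial likelihood: each posterior αⱼ = prior αⱼ + observed count nⱼ.
Posterior concentration: (6.49, 20.03, 3.83, 28.36), total = 58.71.
E[θ_{A}|data] = α_{A}/Σα = 6.49/58.71 = 0.1105.

0.1105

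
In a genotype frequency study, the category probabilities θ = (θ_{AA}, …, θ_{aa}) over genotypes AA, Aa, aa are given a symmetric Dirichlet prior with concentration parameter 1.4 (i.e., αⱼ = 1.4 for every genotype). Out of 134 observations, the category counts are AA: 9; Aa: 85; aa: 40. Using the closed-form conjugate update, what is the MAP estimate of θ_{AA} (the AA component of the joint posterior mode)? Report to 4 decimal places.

0.0695

The Dirichlet prior is conjugate to the Multinomial likelihood: each posterior αⱼ = prior αⱼ + observed count nⱼ.
Posterior concentration: (10.4, 86.4, 41.4), total = 138.2.
Joint mode component: (α_{AA}−1)/(Σα−K) = 9.4/135.2 = 0.0695.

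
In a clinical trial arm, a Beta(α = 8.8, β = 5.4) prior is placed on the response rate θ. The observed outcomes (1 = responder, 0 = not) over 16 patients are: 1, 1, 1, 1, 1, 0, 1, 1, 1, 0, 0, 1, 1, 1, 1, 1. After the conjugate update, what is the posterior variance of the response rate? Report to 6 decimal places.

The Beta prior is conjugate to a Binomial/Bernoulli likelihood; the update adds successes to α and failures to β.
Posterior: Beta(α+k, β+n−k) = Beta(8.8+13, 5.4+3) = Beta(21.8, 8.4).
Var = αβ/((α+β)²(α+β+1)) = 21.8·8.4/(30.2²·31.2) = 0.006435.

0.006435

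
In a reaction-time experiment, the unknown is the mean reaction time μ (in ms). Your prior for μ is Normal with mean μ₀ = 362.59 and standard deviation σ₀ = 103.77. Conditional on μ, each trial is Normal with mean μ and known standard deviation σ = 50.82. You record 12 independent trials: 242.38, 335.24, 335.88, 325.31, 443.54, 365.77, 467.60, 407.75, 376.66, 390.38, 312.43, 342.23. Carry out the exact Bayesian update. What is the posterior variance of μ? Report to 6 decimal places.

211.005367

For Normal data with known variance σ², a Normal(μ₀, σ₀²) prior on μ is conjugate. Posterior precision = 1/σ₀² + n/σ²; posterior mean is the precision-weighted average of μ₀ and x̄.
σ₀² = 103.77² = 10768.2129, σ² = 50.82² = 2582.6724; σ² + n·σ₀² = 2582.6724 + 12·10768.2129 = 131801.2272.
Posterior precision = 1/σ₀² + n/σ² = 1/10768.2129 + 12/2582.6724 = (σ² + n·σ₀²)/(σ₀²σ²) = 131801.2272/(10768.2129·2582.6724); posterior variance σₙ² = σ₀²σ²/(σ² + n·σ₀²) = 10768.2129·2582.6724/131801.2272 = 211.005367.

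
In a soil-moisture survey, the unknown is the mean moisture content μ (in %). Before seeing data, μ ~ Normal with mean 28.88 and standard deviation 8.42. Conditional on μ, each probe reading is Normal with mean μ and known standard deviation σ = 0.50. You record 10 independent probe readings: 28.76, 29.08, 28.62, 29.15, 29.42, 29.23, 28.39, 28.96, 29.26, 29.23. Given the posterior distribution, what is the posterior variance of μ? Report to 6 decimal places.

For Normal data with known variance σ², a Normal(μ₀, σ₀²) prior on μ is conjugate. Posterior precision = 1/σ₀² + n/σ²; posterior mean is the precision-weighted average of μ₀ and x̄.
σ₀² = 8.42² = 70.8964, σ² = 0.50² = 0.25; σ² + n·σ₀² = 0.25 + 10·70.8964 = 709.214.
Posterior precision = 1/σ₀² + n/σ² = 1/70.8964 + 10/0.25 = (σ² + n·σ₀²)/(σ₀²σ²) = 709.214/(70.8964·0.25); posterior variance σₙ² = σ₀²σ²/(σ² + n·σ₀²) = 70.8964·0.25/709.214 = 0.024991.

0.024991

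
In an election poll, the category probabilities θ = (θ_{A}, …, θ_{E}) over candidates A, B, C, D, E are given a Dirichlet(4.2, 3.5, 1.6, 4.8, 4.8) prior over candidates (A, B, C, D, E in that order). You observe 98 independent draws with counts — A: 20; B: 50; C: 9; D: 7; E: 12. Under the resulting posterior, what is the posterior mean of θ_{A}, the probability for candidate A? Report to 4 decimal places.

The Dirichlet prior is conjugate to the Multinomial likelihood: each posterior αⱼ = prior αⱼ + observed count nⱼ.
Posterior concentration: (24.2, 53.5, 10.6, 11.8, 16.8), total = 116.9.
E[θ_{A}|data] = α_{A}/Σα = 24.2/116.9 = 0.2070.

0.2070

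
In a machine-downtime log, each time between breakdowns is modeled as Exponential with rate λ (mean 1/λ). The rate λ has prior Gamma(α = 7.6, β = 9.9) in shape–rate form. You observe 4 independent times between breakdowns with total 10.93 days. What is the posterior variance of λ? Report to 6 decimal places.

With a Gamma(shape α, rate β) prior on the exponential rate λ, the posterior after n observations with total T = Σxᵢ is Gamma(α+n, β+T).
Posterior: Gamma(7.6+4, 9.9+10.93) = Gamma(11.6, 20.83).
Var = α/β² = 0.026735.

0.026735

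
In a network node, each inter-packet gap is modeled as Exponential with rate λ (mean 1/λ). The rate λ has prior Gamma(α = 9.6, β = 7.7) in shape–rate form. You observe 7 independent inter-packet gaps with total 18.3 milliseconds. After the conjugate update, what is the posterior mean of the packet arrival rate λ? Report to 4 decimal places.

With a Gamma(shape α, rate β) prior on the exponential rate λ, the posterior after n observations with total T = Σxᵢ is Gamma(α+n, β+T).
Posterior: Gamma(9.6+7, 7.7+18.3) = Gamma(16.6, 26.0).
Posterior mean of λ = α/β = 16.6/26.0 = 0.6385.

0.6385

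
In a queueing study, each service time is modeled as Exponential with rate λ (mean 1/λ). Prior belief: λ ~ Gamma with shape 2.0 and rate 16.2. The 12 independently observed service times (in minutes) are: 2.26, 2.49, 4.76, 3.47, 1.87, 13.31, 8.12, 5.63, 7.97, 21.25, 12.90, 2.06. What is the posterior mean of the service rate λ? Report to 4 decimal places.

0.1369

With a Gamma(shape α, rate β) prior on the exponential rate λ, the posterior after n observations with total T = Σxᵢ is Gamma(α+n, β+T).
Sum of observations T = 86.09 minutes; n = 12.
Posterior: Gamma(2.0+12, 16.2+86.09) = Gamma(14.0, 102.29).
Posterior mean of λ = α/β = 14.0/102.29 = 0.1369.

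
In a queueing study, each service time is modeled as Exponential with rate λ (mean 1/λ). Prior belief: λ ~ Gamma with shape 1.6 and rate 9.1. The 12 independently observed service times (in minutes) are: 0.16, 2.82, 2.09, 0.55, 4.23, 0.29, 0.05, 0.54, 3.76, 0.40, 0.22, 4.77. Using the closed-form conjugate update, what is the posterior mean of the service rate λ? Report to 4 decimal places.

With a Gamma(shape α, rate β) prior on the exponential rate λ, the posterior after n observations with total T = Σxᵢ is Gamma(α+n, β+T).
Sum of observations T = 19.88 minutes; n = 12.
Posterior: Gamma(1.6+12, 9.1+19.88) = Gamma(13.6, 28.98).
Posterior mean of λ = α/β = 13.6/28.98 = 0.4693.

0.4693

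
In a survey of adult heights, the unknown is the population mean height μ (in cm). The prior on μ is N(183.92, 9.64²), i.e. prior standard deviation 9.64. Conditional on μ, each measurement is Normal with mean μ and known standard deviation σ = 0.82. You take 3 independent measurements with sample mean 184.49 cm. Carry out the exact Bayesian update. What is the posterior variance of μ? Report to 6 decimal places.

For Normal data with known variance σ², a Normal(μ₀, σ₀²) prior on μ is conjugate. Posterior precision = 1/σ₀² + n/σ²; posterior mean is the precision-weighted average of μ₀ and x̄.
σ₀² = 9.64² = 92.9296, σ² = 0.82² = 0.6724; σ² + n·σ₀² = 0.6724 + 3·92.9296 = 279.4612.
Posterior precision = 1/σ₀² + n/σ² = 1/92.9296 + 3/0.6724 = (σ² + n·σ₀²)/(σ₀²σ²) = 279.4612/(92.9296·0.6724); posterior variance σₙ² = σ₀²σ²/(σ² + n·σ₀²) = 92.9296·0.6724/279.4612 = 0.223594.

0.223594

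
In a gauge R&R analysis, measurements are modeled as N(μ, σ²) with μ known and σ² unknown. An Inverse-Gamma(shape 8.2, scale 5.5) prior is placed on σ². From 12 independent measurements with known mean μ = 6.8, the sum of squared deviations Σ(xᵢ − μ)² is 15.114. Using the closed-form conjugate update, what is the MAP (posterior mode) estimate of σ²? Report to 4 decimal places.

With known mean μ and an Inverse-Gamma(α, β) prior on σ², the Normal likelihood is conjugate: posterior is Inv-Gamma(α + n/2, β + Σ(xᵢ−μ)²/2).
Posterior: Inv-Gamma(8.2 + 12/2, 5.5 + 15.114/2) = Inv-Gamma(14.20, 13.0570).
Mode = β/(α+1) = 13.0570/15.20 = 0.8590.

0.8590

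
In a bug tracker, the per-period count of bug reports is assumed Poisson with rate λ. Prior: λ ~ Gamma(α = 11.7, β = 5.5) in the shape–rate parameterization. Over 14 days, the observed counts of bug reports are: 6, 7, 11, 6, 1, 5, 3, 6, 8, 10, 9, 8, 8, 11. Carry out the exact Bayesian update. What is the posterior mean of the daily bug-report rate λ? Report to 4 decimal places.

With a Gamma(shape α, rate β) prior, the Poisson likelihood is conjugate: the posterior is Gamma(α + ΣXᵢ, β + n).
Sum of counts S = 99 over n = 14 days.
Posterior: Gamma(α+S, β+n) = Gamma(11.7+99, 5.5+14) = Gamma(110.7, 19.5).
Posterior mean = α/β = 110.7/19.5 = 5.6769.

5.6769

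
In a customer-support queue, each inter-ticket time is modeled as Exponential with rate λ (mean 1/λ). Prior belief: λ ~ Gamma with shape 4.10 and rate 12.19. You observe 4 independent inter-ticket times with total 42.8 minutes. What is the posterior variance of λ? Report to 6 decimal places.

With a Gamma(shape α, rate β) prior on the exponential rate λ, the posterior after n observations with total T = Σxᵢ is Gamma(α+n, β+T).
Posterior: Gamma(4.10+4, 12.19+42.8) = Gamma(8.10, 54.99).
Var = α/β² = 0.002679.

0.002679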